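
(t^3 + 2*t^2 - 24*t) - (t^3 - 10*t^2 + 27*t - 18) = 12*t^2 - 51*t + 18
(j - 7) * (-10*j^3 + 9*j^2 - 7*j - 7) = -10*j^4 + 79*j^3 - 70*j^2 + 42*j + 49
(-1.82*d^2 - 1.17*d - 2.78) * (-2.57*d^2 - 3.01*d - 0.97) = 4.6774*d^4 + 8.4851*d^3 + 12.4317*d^2 + 9.5027*d + 2.6966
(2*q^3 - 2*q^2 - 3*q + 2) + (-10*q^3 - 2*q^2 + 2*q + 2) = -8*q^3 - 4*q^2 - q + 4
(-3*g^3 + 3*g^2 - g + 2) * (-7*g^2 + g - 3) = 21*g^5 - 24*g^4 + 19*g^3 - 24*g^2 + 5*g - 6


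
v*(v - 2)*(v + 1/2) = v^3 - 3*v^2/2 - v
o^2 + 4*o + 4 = (o + 2)^2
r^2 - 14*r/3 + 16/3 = (r - 8/3)*(r - 2)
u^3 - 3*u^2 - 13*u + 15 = (u - 5)*(u - 1)*(u + 3)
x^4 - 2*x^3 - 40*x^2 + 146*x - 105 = (x - 5)*(x - 3)*(x - 1)*(x + 7)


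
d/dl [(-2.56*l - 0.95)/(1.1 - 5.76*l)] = (9.1168 - 47.73888*l)/(5.76*l - 1.1)^3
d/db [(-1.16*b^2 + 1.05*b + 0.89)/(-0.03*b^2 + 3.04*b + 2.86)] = (-3.4949*b^2 - 6.5818*b + 0.2974)/(0.0009*b^4 - 0.1824*b^3 + 9.07*b^2 + 17.3888*b + 8.1796)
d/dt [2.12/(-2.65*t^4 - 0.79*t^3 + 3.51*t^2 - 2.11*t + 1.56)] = (22.472*t^3 + 5.0244*t^2 - 14.8824*t + 4.4732)/(2.65*t^4 + 0.79*t^3 - 3.51*t^2 + 2.11*t - 1.56)^2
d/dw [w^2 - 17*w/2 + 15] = 2*w - 17/2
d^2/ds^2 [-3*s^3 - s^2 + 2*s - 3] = -18*s - 2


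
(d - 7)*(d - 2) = d^2 - 9*d + 14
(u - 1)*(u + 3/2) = u^2 + u/2 - 3/2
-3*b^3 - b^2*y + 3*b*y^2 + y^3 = (-b + y)*(b + y)*(3*b + y)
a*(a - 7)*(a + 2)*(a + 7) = a^4 + 2*a^3 - 49*a^2 - 98*a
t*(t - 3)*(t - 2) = t^3 - 5*t^2 + 6*t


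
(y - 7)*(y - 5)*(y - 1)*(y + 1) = y^4 - 12*y^3 + 34*y^2 + 12*y - 35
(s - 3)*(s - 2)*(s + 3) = s^3 - 2*s^2 - 9*s + 18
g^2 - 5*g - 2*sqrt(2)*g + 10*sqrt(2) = (g - 5)*(g - 2*sqrt(2))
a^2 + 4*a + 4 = (a + 2)^2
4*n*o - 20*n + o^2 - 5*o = (4*n + o)*(o - 5)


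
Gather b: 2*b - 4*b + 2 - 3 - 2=-2*b - 3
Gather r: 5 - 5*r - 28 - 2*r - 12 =-7*r - 35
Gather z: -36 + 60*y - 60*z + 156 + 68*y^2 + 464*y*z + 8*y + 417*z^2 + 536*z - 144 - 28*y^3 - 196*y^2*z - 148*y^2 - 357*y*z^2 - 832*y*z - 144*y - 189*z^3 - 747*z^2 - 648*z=-28*y^3 - 80*y^2 - 76*y - 189*z^3 + z^2*(-357*y - 330) + z*(-196*y^2 - 368*y - 172) - 24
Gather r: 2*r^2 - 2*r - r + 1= 2*r^2 - 3*r + 1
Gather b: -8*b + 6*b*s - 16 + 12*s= b*(6*s - 8) + 12*s - 16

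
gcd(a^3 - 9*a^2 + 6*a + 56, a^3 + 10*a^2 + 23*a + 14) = a + 2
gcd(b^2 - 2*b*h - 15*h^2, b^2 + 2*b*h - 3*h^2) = b + 3*h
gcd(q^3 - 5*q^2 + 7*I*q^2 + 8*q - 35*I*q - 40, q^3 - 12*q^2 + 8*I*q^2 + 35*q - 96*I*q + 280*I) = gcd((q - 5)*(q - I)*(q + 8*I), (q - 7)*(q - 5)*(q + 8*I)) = q^2 + q*(-5 + 8*I) - 40*I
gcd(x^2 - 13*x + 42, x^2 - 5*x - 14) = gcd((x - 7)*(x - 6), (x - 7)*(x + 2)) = x - 7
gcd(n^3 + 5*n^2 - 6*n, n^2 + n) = n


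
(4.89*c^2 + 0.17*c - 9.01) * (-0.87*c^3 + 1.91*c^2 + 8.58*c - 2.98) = -4.2543*c^5 + 9.192*c^4 + 50.1196*c^3 - 30.3227*c^2 - 77.8124*c + 26.8498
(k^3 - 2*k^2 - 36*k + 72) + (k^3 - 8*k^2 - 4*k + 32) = 2*k^3 - 10*k^2 - 40*k + 104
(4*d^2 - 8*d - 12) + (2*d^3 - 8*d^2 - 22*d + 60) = 2*d^3 - 4*d^2 - 30*d + 48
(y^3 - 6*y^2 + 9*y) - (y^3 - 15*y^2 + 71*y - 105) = 9*y^2 - 62*y + 105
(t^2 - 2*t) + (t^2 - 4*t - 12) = 2*t^2 - 6*t - 12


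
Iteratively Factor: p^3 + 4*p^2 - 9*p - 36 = (p + 3)*(p^2 + p - 12) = (p - 3)*(p + 3)*(p + 4)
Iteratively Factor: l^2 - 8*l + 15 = (l - 5)*(l - 3)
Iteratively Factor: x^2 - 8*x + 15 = (x - 3)*(x - 5)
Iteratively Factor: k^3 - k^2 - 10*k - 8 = (k - 4)*(k^2 + 3*k + 2) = (k - 4)*(k + 2)*(k + 1)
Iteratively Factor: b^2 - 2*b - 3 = (b + 1)*(b - 3)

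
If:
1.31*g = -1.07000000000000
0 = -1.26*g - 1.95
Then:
No Solution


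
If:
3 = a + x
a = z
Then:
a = z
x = 3 - z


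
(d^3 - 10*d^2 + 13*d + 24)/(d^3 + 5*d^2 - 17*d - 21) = (d - 8)/(d + 7)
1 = 1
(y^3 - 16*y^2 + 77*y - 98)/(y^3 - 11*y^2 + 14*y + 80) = (y^3 - 16*y^2 + 77*y - 98)/(y^3 - 11*y^2 + 14*y + 80)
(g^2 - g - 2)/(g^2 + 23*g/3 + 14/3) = 3*(g^2 - g - 2)/(3*g^2 + 23*g + 14)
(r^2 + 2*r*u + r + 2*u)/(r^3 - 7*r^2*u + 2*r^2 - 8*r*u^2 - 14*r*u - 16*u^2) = (r^2 + 2*r*u + r + 2*u)/(r^3 - 7*r^2*u + 2*r^2 - 8*r*u^2 - 14*r*u - 16*u^2)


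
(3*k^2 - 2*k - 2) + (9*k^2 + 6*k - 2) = 12*k^2 + 4*k - 4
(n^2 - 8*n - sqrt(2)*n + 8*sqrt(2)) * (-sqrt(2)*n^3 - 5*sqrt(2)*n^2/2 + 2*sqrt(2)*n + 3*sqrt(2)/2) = -sqrt(2)*n^5 + 2*n^4 + 11*sqrt(2)*n^4/2 - 11*n^3 + 22*sqrt(2)*n^3 - 44*n^2 - 29*sqrt(2)*n^2/2 - 12*sqrt(2)*n + 29*n + 24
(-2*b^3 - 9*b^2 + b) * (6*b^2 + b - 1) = -12*b^5 - 56*b^4 - b^3 + 10*b^2 - b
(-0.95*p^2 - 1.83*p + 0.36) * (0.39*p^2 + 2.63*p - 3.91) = -0.3705*p^4 - 3.2122*p^3 - 0.958*p^2 + 8.1021*p - 1.4076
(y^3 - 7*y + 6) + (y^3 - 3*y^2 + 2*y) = 2*y^3 - 3*y^2 - 5*y + 6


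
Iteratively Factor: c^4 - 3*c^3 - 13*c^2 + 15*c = (c - 5)*(c^3 + 2*c^2 - 3*c) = (c - 5)*(c + 3)*(c^2 - c) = (c - 5)*(c - 1)*(c + 3)*(c)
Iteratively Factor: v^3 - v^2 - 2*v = (v - 2)*(v^2 + v) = (v - 2)*(v + 1)*(v)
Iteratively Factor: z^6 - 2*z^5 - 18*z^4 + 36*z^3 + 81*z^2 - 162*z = (z + 3)*(z^5 - 5*z^4 - 3*z^3 + 45*z^2 - 54*z) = (z - 3)*(z + 3)*(z^4 - 2*z^3 - 9*z^2 + 18*z) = (z - 3)^2*(z + 3)*(z^3 + z^2 - 6*z) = (z - 3)^2*(z + 3)^2*(z^2 - 2*z) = (z - 3)^2*(z - 2)*(z + 3)^2*(z)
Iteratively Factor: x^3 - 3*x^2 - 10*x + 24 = (x - 4)*(x^2 + x - 6) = (x - 4)*(x - 2)*(x + 3)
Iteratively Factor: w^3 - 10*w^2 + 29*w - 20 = (w - 1)*(w^2 - 9*w + 20) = (w - 5)*(w - 1)*(w - 4)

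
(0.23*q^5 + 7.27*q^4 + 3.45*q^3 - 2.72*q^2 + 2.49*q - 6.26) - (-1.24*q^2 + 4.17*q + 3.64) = 0.23*q^5 + 7.27*q^4 + 3.45*q^3 - 1.48*q^2 - 1.68*q - 9.9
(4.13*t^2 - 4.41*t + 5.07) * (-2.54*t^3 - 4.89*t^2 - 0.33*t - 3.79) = -10.4902*t^5 - 8.9943*t^4 + 7.3242*t^3 - 38.9897*t^2 + 15.0408*t - 19.2153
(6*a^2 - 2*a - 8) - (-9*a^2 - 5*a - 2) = 15*a^2 + 3*a - 6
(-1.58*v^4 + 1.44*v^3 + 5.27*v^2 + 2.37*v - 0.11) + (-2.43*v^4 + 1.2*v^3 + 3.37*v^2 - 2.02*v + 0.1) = -4.01*v^4 + 2.64*v^3 + 8.64*v^2 + 0.35*v - 0.01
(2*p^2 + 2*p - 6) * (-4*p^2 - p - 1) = -8*p^4 - 10*p^3 + 20*p^2 + 4*p + 6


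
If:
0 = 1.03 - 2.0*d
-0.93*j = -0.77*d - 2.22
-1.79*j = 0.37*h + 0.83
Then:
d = 0.52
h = -15.85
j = 2.81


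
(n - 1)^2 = n^2 - 2*n + 1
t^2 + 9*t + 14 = (t + 2)*(t + 7)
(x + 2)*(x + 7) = x^2 + 9*x + 14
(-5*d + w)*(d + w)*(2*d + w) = -10*d^3 - 13*d^2*w - 2*d*w^2 + w^3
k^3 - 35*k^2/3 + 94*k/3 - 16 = (k - 8)*(k - 3)*(k - 2/3)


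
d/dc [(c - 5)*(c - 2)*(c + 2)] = 3*c^2 - 10*c - 4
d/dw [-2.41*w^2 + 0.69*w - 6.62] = 0.69 - 4.82*w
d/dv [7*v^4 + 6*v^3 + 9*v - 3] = 28*v^3 + 18*v^2 + 9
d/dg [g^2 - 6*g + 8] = 2*g - 6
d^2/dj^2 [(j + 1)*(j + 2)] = 2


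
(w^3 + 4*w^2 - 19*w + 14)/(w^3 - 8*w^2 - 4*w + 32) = (w^2 + 6*w - 7)/(w^2 - 6*w - 16)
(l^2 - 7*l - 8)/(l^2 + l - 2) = (l^2 - 7*l - 8)/(l^2 + l - 2)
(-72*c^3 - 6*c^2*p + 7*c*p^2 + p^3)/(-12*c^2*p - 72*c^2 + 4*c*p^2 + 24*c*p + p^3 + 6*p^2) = (-12*c^2 + c*p + p^2)/(-2*c*p - 12*c + p^2 + 6*p)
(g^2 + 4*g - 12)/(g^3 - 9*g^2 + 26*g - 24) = (g + 6)/(g^2 - 7*g + 12)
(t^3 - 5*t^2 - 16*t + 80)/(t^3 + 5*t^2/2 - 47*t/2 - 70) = 2*(t - 4)/(2*t + 7)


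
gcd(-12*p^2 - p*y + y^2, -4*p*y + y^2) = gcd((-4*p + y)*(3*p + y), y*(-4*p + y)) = -4*p + y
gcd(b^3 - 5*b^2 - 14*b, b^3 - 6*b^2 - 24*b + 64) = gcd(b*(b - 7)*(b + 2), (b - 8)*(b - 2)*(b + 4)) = 1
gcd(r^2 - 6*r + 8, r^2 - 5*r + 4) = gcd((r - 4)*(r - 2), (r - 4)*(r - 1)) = r - 4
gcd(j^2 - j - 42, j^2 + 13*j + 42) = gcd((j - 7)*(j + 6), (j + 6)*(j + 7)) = j + 6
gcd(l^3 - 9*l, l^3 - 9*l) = l^3 - 9*l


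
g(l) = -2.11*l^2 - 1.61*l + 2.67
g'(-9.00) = 36.37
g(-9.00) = -153.75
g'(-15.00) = 61.69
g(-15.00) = -447.93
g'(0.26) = -2.71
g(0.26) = 2.11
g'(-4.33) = 16.66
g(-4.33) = -29.92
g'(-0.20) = -0.77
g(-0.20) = 2.91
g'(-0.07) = -1.31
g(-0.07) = 2.77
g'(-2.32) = 8.18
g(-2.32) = -4.95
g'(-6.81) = 27.13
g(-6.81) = -84.22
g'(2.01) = -10.09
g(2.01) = -9.09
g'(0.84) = -5.15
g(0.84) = -0.17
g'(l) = -4.22*l - 1.61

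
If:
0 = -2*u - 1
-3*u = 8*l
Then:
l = 3/16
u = -1/2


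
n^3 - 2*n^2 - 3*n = n*(n - 3)*(n + 1)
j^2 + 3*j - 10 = (j - 2)*(j + 5)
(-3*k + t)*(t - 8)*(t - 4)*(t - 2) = -3*k*t^3 + 42*k*t^2 - 168*k*t + 192*k + t^4 - 14*t^3 + 56*t^2 - 64*t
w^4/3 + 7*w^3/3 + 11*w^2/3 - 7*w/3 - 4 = (w/3 + 1)*(w - 1)*(w + 1)*(w + 4)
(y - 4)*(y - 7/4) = y^2 - 23*y/4 + 7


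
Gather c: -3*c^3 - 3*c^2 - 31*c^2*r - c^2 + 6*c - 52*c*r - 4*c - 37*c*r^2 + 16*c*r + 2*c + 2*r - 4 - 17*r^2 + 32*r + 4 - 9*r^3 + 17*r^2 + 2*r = -3*c^3 + c^2*(-31*r - 4) + c*(-37*r^2 - 36*r + 4) - 9*r^3 + 36*r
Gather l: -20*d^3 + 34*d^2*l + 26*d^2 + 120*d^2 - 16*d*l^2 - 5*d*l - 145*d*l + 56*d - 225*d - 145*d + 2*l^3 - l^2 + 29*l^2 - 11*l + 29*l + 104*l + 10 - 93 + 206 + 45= -20*d^3 + 146*d^2 - 314*d + 2*l^3 + l^2*(28 - 16*d) + l*(34*d^2 - 150*d + 122) + 168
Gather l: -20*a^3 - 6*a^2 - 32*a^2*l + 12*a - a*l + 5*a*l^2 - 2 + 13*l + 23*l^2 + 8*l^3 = -20*a^3 - 6*a^2 + 12*a + 8*l^3 + l^2*(5*a + 23) + l*(-32*a^2 - a + 13) - 2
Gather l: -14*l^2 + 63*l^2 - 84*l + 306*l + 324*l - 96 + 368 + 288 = 49*l^2 + 546*l + 560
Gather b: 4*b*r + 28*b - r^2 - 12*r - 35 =b*(4*r + 28) - r^2 - 12*r - 35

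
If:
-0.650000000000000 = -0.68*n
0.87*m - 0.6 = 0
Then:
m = 0.69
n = 0.96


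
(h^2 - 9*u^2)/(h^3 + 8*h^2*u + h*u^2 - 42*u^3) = (-h + 3*u)/(-h^2 - 5*h*u + 14*u^2)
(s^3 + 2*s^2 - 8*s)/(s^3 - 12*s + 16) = s/(s - 2)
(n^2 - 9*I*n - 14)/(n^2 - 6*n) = (n^2 - 9*I*n - 14)/(n*(n - 6))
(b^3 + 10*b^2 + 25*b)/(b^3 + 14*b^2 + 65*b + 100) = b/(b + 4)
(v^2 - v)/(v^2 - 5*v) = (v - 1)/(v - 5)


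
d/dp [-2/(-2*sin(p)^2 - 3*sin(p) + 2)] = -2*(4*sin(p) + 3)*cos(p)/(2*sin(p)^2 + 3*sin(p) - 2)^2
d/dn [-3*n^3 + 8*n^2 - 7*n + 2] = -9*n^2 + 16*n - 7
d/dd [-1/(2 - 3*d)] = -3/(3*d - 2)^2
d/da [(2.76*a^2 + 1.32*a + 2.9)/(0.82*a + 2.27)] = (2.2632*a^2 + 12.5304*a + 0.6184)/(0.6724*a^2 + 3.7228*a + 5.1529)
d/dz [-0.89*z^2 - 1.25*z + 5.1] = -1.78*z - 1.25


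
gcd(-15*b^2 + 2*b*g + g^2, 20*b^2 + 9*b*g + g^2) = 5*b + g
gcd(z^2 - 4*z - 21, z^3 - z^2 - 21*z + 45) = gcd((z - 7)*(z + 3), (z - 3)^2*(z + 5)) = 1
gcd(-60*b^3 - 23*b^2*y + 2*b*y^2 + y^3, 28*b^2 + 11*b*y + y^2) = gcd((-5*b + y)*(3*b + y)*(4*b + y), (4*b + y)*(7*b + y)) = 4*b + y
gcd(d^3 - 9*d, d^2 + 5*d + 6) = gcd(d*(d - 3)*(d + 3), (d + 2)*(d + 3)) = d + 3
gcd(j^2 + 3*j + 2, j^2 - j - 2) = j + 1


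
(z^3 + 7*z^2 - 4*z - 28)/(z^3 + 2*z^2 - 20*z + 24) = (z^2 + 9*z + 14)/(z^2 + 4*z - 12)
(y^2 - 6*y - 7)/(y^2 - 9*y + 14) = (y + 1)/(y - 2)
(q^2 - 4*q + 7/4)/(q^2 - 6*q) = (q^2 - 4*q + 7/4)/(q*(q - 6))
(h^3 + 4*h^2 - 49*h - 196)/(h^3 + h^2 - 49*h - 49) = (h + 4)/(h + 1)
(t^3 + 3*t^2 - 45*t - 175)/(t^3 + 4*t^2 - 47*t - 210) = (t + 5)/(t + 6)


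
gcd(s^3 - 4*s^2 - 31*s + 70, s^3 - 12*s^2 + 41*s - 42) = s^2 - 9*s + 14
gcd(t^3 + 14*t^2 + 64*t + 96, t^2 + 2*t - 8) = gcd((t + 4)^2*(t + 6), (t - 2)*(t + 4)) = t + 4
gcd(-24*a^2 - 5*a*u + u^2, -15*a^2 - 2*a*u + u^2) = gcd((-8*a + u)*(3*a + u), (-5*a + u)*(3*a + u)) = 3*a + u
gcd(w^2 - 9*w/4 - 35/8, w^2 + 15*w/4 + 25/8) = w + 5/4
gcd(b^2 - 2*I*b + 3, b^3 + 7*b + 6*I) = b^2 - 2*I*b + 3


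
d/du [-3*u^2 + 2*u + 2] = 2 - 6*u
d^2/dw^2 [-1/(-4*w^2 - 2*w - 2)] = (-4*w^2 - 2*w + (4*w + 1)^2 - 2)/(2*w^2 + w + 1)^3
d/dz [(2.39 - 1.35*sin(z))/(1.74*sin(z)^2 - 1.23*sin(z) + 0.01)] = (2.349*sin(z)^2 - 8.3172*sin(z) + 2.9262)*cos(z)/(3.0276*sin(z)^4 - 4.2804*sin(z)^3 + 1.5477*sin(z)^2 - 0.0246*sin(z) + 0.0001)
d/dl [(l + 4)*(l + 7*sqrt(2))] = 2*l + 4 + 7*sqrt(2)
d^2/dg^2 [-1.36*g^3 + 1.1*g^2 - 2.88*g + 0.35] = 2.2 - 8.16*g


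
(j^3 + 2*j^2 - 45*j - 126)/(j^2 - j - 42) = j + 3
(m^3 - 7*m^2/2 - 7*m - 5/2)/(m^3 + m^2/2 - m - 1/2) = (m - 5)/(m - 1)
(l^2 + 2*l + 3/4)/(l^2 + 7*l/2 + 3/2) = (l + 3/2)/(l + 3)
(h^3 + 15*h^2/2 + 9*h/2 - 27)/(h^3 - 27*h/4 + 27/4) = 2*(h + 6)/(2*h - 3)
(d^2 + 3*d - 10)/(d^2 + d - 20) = (d - 2)/(d - 4)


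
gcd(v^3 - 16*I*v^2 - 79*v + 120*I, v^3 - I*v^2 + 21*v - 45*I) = v - 3*I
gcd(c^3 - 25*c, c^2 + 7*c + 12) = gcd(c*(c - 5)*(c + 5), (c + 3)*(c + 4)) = 1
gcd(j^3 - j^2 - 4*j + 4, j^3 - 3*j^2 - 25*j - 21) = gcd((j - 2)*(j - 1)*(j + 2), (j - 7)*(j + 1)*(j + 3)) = 1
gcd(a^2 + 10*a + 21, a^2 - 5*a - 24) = a + 3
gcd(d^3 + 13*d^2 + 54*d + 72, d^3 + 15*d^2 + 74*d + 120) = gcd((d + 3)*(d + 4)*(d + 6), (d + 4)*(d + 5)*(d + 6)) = d^2 + 10*d + 24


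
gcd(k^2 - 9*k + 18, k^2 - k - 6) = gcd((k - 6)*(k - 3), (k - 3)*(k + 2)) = k - 3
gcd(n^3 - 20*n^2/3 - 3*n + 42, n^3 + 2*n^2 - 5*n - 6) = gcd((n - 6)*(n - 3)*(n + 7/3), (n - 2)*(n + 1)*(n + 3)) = 1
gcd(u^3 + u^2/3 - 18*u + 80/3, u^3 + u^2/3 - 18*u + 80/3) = u^3 + u^2/3 - 18*u + 80/3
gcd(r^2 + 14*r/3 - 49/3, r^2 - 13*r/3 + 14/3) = r - 7/3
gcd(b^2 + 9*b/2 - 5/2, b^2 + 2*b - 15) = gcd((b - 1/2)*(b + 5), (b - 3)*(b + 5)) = b + 5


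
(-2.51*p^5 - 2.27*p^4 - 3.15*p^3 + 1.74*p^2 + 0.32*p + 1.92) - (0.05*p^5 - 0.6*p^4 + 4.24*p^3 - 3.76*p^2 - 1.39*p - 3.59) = -2.56*p^5 - 1.67*p^4 - 7.39*p^3 + 5.5*p^2 + 1.71*p + 5.51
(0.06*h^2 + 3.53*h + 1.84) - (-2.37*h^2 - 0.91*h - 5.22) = 2.43*h^2 + 4.44*h + 7.06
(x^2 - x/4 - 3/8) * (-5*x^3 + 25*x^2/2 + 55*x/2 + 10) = -5*x^5 + 55*x^4/4 + 105*x^3/4 - 25*x^2/16 - 205*x/16 - 15/4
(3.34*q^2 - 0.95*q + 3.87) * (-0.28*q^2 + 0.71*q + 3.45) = -0.9352*q^4 + 2.6374*q^3 + 9.7649*q^2 - 0.5298*q + 13.3515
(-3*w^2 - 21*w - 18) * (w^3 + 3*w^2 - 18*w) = -3*w^5 - 30*w^4 - 27*w^3 + 324*w^2 + 324*w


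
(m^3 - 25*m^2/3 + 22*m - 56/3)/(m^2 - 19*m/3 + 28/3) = m - 2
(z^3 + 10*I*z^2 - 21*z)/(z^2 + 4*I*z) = (z^2 + 10*I*z - 21)/(z + 4*I)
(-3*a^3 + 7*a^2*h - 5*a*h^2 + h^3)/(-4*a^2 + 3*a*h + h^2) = (3*a^2 - 4*a*h + h^2)/(4*a + h)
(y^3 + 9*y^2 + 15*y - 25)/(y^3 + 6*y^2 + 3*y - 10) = (y + 5)/(y + 2)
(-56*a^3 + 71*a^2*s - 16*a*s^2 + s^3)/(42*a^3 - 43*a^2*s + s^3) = (56*a^2 - 15*a*s + s^2)/(-42*a^2 + a*s + s^2)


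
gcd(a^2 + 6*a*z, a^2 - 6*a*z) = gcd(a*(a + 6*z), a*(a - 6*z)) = a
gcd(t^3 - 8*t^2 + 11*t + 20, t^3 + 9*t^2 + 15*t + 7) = t + 1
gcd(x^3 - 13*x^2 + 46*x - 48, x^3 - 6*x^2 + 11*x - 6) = x^2 - 5*x + 6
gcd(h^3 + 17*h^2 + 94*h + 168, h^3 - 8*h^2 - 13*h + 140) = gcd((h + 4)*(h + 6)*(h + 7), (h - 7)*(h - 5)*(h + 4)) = h + 4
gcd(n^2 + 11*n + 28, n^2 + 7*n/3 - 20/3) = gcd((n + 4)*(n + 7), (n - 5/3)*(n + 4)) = n + 4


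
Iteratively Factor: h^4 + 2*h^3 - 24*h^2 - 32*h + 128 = (h - 4)*(h^3 + 6*h^2 - 32) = (h - 4)*(h + 4)*(h^2 + 2*h - 8) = (h - 4)*(h - 2)*(h + 4)*(h + 4)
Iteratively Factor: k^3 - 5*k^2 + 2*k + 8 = (k + 1)*(k^2 - 6*k + 8) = (k - 4)*(k + 1)*(k - 2)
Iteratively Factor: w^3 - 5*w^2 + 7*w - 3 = (w - 3)*(w^2 - 2*w + 1) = (w - 3)*(w - 1)*(w - 1)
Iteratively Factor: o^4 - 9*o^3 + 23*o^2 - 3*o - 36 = (o - 4)*(o^3 - 5*o^2 + 3*o + 9) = (o - 4)*(o - 3)*(o^2 - 2*o - 3) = (o - 4)*(o - 3)*(o + 1)*(o - 3)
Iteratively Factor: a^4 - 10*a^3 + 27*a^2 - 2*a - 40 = (a - 2)*(a^3 - 8*a^2 + 11*a + 20) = (a - 5)*(a - 2)*(a^2 - 3*a - 4) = (a - 5)*(a - 4)*(a - 2)*(a + 1)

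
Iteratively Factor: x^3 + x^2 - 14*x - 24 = (x + 2)*(x^2 - x - 12) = (x - 4)*(x + 2)*(x + 3)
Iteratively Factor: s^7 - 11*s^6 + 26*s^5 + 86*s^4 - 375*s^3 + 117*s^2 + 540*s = (s - 4)*(s^6 - 7*s^5 - 2*s^4 + 78*s^3 - 63*s^2 - 135*s) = (s - 4)*(s - 3)*(s^5 - 4*s^4 - 14*s^3 + 36*s^2 + 45*s) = (s - 4)*(s - 3)*(s + 1)*(s^4 - 5*s^3 - 9*s^2 + 45*s) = (s - 4)*(s - 3)*(s + 1)*(s + 3)*(s^3 - 8*s^2 + 15*s) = (s - 5)*(s - 4)*(s - 3)*(s + 1)*(s + 3)*(s^2 - 3*s) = s*(s - 5)*(s - 4)*(s - 3)*(s + 1)*(s + 3)*(s - 3)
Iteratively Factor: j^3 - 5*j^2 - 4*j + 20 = (j - 2)*(j^2 - 3*j - 10) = (j - 5)*(j - 2)*(j + 2)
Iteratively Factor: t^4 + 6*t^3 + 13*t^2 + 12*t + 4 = (t + 1)*(t^3 + 5*t^2 + 8*t + 4) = (t + 1)^2*(t^2 + 4*t + 4) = (t + 1)^2*(t + 2)*(t + 2)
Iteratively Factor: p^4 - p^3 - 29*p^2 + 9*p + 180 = (p + 4)*(p^3 - 5*p^2 - 9*p + 45) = (p - 5)*(p + 4)*(p^2 - 9) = (p - 5)*(p - 3)*(p + 4)*(p + 3)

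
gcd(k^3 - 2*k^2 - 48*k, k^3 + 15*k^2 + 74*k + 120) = k + 6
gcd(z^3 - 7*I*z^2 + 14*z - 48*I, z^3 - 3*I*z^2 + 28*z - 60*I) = z - 2*I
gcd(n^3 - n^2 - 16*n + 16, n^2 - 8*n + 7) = n - 1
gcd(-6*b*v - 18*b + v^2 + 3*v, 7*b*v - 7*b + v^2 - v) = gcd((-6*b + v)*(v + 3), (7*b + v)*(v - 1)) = 1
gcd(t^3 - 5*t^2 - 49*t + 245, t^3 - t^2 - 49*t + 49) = t^2 - 49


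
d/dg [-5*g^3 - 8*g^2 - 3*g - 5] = -15*g^2 - 16*g - 3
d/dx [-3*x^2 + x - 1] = 1 - 6*x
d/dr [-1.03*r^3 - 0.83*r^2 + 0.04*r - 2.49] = -3.09*r^2 - 1.66*r + 0.04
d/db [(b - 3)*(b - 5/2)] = 2*b - 11/2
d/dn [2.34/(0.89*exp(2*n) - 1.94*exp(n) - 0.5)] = (4.5396 - 4.1652*exp(n))*exp(n)/(-0.89*exp(2*n) + 1.94*exp(n) + 0.5)^2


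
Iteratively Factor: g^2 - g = (g)*(g - 1)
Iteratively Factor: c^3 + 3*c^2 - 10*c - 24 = (c + 2)*(c^2 + c - 12) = (c - 3)*(c + 2)*(c + 4)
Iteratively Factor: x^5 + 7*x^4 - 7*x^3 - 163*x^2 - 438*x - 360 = (x + 2)*(x^4 + 5*x^3 - 17*x^2 - 129*x - 180) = (x + 2)*(x + 3)*(x^3 + 2*x^2 - 23*x - 60) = (x + 2)*(x + 3)^2*(x^2 - x - 20) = (x + 2)*(x + 3)^2*(x + 4)*(x - 5)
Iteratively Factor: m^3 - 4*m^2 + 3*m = (m - 1)*(m^2 - 3*m) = (m - 3)*(m - 1)*(m)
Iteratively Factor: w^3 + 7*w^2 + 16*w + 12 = (w + 2)*(w^2 + 5*w + 6) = (w + 2)^2*(w + 3)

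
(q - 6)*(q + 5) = q^2 - q - 30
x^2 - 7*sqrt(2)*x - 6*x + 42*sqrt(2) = (x - 6)*(x - 7*sqrt(2))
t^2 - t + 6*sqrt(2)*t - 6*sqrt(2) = (t - 1)*(t + 6*sqrt(2))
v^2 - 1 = (v - 1)*(v + 1)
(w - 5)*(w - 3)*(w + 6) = w^3 - 2*w^2 - 33*w + 90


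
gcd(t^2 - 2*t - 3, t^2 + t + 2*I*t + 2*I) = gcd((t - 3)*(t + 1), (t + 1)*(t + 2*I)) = t + 1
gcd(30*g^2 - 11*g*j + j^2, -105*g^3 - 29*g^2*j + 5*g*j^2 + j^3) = 5*g - j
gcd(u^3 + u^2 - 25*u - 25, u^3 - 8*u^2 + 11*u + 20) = u^2 - 4*u - 5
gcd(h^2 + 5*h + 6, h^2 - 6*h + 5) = 1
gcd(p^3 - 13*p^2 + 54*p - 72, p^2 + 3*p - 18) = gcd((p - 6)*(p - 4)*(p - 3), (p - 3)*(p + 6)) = p - 3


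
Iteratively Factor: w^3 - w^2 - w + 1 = (w + 1)*(w^2 - 2*w + 1) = (w - 1)*(w + 1)*(w - 1)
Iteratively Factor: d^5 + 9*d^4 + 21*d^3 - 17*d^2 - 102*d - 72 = (d + 4)*(d^4 + 5*d^3 + d^2 - 21*d - 18) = (d - 2)*(d + 4)*(d^3 + 7*d^2 + 15*d + 9) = (d - 2)*(d + 1)*(d + 4)*(d^2 + 6*d + 9) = (d - 2)*(d + 1)*(d + 3)*(d + 4)*(d + 3)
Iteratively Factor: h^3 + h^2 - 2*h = (h)*(h^2 + h - 2) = h*(h + 2)*(h - 1)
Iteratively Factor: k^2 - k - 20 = (k - 5)*(k + 4)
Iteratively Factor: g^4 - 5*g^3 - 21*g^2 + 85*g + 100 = (g + 1)*(g^3 - 6*g^2 - 15*g + 100) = (g - 5)*(g + 1)*(g^2 - g - 20) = (g - 5)^2*(g + 1)*(g + 4)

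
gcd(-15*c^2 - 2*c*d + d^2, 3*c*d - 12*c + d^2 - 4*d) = 3*c + d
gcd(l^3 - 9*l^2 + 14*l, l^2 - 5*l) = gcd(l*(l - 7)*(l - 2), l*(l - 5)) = l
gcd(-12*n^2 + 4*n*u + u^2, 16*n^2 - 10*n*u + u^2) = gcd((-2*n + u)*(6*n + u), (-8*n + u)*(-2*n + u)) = -2*n + u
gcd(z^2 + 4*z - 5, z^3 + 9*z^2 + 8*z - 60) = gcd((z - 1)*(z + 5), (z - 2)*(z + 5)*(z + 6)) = z + 5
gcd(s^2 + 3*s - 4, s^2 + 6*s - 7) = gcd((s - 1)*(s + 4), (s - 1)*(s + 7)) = s - 1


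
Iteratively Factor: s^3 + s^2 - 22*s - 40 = (s + 2)*(s^2 - s - 20) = (s + 2)*(s + 4)*(s - 5)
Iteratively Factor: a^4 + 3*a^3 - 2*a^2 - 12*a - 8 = (a - 2)*(a^3 + 5*a^2 + 8*a + 4) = (a - 2)*(a + 1)*(a^2 + 4*a + 4) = (a - 2)*(a + 1)*(a + 2)*(a + 2)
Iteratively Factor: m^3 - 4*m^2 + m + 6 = (m + 1)*(m^2 - 5*m + 6) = (m - 3)*(m + 1)*(m - 2)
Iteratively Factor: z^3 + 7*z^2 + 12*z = (z + 4)*(z^2 + 3*z) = z*(z + 4)*(z + 3)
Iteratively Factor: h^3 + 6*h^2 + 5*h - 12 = (h - 1)*(h^2 + 7*h + 12) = (h - 1)*(h + 3)*(h + 4)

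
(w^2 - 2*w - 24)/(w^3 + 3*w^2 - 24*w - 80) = (w - 6)/(w^2 - w - 20)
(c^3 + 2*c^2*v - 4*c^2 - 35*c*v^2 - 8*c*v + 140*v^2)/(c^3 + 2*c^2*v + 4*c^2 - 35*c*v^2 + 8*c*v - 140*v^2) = (c - 4)/(c + 4)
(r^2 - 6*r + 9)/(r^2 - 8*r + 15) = (r - 3)/(r - 5)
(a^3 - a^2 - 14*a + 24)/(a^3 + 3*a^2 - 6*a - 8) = (a - 3)/(a + 1)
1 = 1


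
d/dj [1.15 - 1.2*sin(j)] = -1.2*cos(j)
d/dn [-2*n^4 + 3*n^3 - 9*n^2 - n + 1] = -8*n^3 + 9*n^2 - 18*n - 1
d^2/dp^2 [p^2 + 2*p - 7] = 2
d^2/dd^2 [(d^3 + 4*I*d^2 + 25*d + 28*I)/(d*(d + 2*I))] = 2*(29*d^3 + 84*I*d^2 - 168*d - 112*I)/(d^3*(d^3 + 6*I*d^2 - 12*d - 8*I))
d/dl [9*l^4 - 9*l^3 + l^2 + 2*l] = 36*l^3 - 27*l^2 + 2*l + 2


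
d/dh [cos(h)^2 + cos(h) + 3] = -sin(h) - sin(2*h)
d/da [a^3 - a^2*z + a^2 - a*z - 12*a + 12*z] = 3*a^2 - 2*a*z + 2*a - z - 12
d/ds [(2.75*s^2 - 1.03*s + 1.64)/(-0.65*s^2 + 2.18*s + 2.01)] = (5.3255*s^2 + 13.187*s - 5.6455)/(0.4225*s^4 - 2.834*s^3 + 2.1394*s^2 + 8.7636*s + 4.0401)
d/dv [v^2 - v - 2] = 2*v - 1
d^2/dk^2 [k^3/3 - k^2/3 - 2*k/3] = 2*k - 2/3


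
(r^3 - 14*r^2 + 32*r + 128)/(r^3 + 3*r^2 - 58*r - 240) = (r^2 - 6*r - 16)/(r^2 + 11*r + 30)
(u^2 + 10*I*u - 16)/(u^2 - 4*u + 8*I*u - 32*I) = (u + 2*I)/(u - 4)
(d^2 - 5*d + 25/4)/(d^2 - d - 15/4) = (2*d - 5)/(2*d + 3)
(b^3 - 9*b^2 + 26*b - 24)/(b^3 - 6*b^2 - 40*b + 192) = (b^2 - 5*b + 6)/(b^2 - 2*b - 48)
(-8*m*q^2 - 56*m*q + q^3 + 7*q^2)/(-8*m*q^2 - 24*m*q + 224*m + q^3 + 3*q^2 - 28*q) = q/(q - 4)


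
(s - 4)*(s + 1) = s^2 - 3*s - 4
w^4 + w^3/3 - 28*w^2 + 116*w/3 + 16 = (w - 4)*(w - 2)*(w + 1/3)*(w + 6)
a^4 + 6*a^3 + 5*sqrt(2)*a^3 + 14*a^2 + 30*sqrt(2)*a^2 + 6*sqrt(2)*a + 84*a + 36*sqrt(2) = (a + 6)*(a + sqrt(2))^2*(a + 3*sqrt(2))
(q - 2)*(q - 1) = q^2 - 3*q + 2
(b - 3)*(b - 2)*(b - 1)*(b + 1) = b^4 - 5*b^3 + 5*b^2 + 5*b - 6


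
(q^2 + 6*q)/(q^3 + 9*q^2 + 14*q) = (q + 6)/(q^2 + 9*q + 14)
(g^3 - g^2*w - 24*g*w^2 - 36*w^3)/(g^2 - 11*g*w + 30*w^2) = (-g^2 - 5*g*w - 6*w^2)/(-g + 5*w)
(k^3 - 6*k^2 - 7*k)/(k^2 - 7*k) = k + 1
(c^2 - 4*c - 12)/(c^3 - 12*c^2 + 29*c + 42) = (c + 2)/(c^2 - 6*c - 7)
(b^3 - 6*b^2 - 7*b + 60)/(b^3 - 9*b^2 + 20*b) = (b + 3)/b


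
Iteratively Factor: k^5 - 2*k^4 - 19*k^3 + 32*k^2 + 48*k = (k + 4)*(k^4 - 6*k^3 + 5*k^2 + 12*k) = (k - 3)*(k + 4)*(k^3 - 3*k^2 - 4*k) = (k - 3)*(k + 1)*(k + 4)*(k^2 - 4*k) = k*(k - 3)*(k + 1)*(k + 4)*(k - 4)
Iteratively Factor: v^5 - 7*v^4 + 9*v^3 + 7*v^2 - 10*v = (v + 1)*(v^4 - 8*v^3 + 17*v^2 - 10*v) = (v - 5)*(v + 1)*(v^3 - 3*v^2 + 2*v) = (v - 5)*(v - 2)*(v + 1)*(v^2 - v) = v*(v - 5)*(v - 2)*(v + 1)*(v - 1)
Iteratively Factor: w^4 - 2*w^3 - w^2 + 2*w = (w + 1)*(w^3 - 3*w^2 + 2*w) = (w - 2)*(w + 1)*(w^2 - w) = (w - 2)*(w - 1)*(w + 1)*(w)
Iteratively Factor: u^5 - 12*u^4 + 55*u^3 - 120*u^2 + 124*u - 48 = (u - 3)*(u^4 - 9*u^3 + 28*u^2 - 36*u + 16) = (u - 3)*(u - 1)*(u^3 - 8*u^2 + 20*u - 16) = (u - 3)*(u - 2)*(u - 1)*(u^2 - 6*u + 8) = (u - 4)*(u - 3)*(u - 2)*(u - 1)*(u - 2)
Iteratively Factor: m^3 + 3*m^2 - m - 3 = (m - 1)*(m^2 + 4*m + 3) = (m - 1)*(m + 3)*(m + 1)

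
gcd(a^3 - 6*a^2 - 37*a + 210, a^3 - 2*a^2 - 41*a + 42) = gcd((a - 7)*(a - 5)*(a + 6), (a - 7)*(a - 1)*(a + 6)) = a^2 - a - 42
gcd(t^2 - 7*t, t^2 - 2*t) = t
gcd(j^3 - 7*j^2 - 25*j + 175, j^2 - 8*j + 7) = j - 7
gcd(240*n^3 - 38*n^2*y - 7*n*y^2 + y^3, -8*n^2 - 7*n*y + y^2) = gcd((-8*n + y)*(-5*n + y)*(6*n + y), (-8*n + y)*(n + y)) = -8*n + y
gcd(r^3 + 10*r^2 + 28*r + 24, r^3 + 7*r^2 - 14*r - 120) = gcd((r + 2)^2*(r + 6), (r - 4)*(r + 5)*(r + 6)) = r + 6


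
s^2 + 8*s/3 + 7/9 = (s + 1/3)*(s + 7/3)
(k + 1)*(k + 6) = k^2 + 7*k + 6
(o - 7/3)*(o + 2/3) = o^2 - 5*o/3 - 14/9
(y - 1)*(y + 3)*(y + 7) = y^3 + 9*y^2 + 11*y - 21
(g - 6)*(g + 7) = g^2 + g - 42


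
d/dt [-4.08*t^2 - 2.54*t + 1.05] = -8.16*t - 2.54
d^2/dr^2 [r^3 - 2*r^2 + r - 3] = 6*r - 4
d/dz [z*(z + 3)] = 2*z + 3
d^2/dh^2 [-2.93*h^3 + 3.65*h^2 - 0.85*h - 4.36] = 7.3 - 17.58*h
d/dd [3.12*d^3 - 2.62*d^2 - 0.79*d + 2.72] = 9.36*d^2 - 5.24*d - 0.79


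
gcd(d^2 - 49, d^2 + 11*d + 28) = d + 7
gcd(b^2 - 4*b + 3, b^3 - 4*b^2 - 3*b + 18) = b - 3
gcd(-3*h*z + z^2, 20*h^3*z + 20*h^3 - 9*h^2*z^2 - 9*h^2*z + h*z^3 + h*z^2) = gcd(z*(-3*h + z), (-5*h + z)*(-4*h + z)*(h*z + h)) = 1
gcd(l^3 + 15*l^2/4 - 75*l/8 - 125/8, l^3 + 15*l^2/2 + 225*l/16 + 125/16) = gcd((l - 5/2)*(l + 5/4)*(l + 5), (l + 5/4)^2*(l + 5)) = l^2 + 25*l/4 + 25/4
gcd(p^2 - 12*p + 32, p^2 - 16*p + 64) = p - 8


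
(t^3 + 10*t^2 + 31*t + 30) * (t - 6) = t^4 + 4*t^3 - 29*t^2 - 156*t - 180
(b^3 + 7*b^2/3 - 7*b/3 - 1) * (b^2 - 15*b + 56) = b^5 - 38*b^4/3 + 56*b^3/3 + 494*b^2/3 - 347*b/3 - 56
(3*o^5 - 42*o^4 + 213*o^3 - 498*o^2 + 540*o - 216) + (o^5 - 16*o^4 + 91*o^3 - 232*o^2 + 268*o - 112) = 4*o^5 - 58*o^4 + 304*o^3 - 730*o^2 + 808*o - 328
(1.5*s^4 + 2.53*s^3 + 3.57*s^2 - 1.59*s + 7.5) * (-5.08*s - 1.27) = -7.62*s^5 - 14.7574*s^4 - 21.3487*s^3 + 3.5433*s^2 - 36.0807*s - 9.525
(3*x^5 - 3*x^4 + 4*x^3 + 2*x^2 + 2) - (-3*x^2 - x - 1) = 3*x^5 - 3*x^4 + 4*x^3 + 5*x^2 + x + 3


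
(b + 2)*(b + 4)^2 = b^3 + 10*b^2 + 32*b + 32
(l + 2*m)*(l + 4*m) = l^2 + 6*l*m + 8*m^2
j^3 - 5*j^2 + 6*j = j*(j - 3)*(j - 2)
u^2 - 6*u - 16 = (u - 8)*(u + 2)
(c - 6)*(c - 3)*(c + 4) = c^3 - 5*c^2 - 18*c + 72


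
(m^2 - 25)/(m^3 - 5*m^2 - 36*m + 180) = (m + 5)/(m^2 - 36)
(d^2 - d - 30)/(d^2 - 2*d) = (d^2 - d - 30)/(d*(d - 2))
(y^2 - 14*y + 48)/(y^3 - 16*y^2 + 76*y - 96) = 1/(y - 2)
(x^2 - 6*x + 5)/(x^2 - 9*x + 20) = (x - 1)/(x - 4)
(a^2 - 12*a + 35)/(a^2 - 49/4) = 4*(a^2 - 12*a + 35)/(4*a^2 - 49)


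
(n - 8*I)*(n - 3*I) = n^2 - 11*I*n - 24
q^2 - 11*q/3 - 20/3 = (q - 5)*(q + 4/3)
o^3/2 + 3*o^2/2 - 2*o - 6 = (o/2 + 1)*(o - 2)*(o + 3)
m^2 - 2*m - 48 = (m - 8)*(m + 6)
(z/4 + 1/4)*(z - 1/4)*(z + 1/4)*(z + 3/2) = z^4/4 + 5*z^3/8 + 23*z^2/64 - 5*z/128 - 3/128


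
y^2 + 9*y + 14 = (y + 2)*(y + 7)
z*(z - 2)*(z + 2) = z^3 - 4*z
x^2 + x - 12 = (x - 3)*(x + 4)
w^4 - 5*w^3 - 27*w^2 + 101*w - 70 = (w - 7)*(w - 2)*(w - 1)*(w + 5)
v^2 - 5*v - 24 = (v - 8)*(v + 3)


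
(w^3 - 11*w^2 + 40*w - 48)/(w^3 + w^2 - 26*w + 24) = (w^2 - 7*w + 12)/(w^2 + 5*w - 6)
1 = 1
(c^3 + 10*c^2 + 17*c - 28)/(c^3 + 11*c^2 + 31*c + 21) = (c^2 + 3*c - 4)/(c^2 + 4*c + 3)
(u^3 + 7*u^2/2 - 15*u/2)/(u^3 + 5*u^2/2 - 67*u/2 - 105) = u*(2*u - 3)/(2*u^2 - 5*u - 42)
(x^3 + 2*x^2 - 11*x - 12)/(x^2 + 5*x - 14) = (x^3 + 2*x^2 - 11*x - 12)/(x^2 + 5*x - 14)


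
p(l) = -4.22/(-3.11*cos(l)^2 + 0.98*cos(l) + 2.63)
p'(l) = -4.22*(-6.22*sin(l)*cos(l) + 0.98*sin(l))/(-3.11*cos(l)^2 + 0.98*cos(l) + 2.63)^2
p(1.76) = -1.81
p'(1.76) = -1.63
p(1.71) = -1.73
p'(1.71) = -1.30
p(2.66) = 6.19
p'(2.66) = -27.34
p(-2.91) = 3.32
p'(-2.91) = 4.22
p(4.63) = -1.67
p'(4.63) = 0.98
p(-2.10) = -3.14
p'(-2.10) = 8.33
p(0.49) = -3.93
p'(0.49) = 7.77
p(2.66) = 6.19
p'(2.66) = -27.34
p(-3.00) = 3.04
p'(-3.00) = 2.21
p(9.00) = 5.00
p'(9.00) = -16.20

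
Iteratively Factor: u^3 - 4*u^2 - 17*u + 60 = (u - 5)*(u^2 + u - 12) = (u - 5)*(u + 4)*(u - 3)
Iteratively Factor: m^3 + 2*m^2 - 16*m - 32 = (m - 4)*(m^2 + 6*m + 8) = (m - 4)*(m + 2)*(m + 4)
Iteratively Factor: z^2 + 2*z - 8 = (z + 4)*(z - 2)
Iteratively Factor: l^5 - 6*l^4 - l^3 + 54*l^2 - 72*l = (l)*(l^4 - 6*l^3 - l^2 + 54*l - 72) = l*(l + 3)*(l^3 - 9*l^2 + 26*l - 24) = l*(l - 4)*(l + 3)*(l^2 - 5*l + 6) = l*(l - 4)*(l - 2)*(l + 3)*(l - 3)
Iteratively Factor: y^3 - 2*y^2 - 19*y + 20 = (y - 1)*(y^2 - y - 20) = (y - 1)*(y + 4)*(y - 5)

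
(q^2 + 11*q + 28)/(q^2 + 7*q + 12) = (q + 7)/(q + 3)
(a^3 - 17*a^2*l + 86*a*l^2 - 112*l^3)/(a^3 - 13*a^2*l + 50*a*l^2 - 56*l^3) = (a - 8*l)/(a - 4*l)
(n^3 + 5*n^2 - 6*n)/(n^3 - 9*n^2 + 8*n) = (n + 6)/(n - 8)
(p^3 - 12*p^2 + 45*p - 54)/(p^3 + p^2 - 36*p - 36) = (p^2 - 6*p + 9)/(p^2 + 7*p + 6)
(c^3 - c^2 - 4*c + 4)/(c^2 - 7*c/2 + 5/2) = 2*(c^2 - 4)/(2*c - 5)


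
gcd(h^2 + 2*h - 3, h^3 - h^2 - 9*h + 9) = h^2 + 2*h - 3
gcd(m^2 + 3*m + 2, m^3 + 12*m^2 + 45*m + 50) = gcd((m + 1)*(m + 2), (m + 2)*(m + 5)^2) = m + 2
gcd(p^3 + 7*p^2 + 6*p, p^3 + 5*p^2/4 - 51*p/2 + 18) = p + 6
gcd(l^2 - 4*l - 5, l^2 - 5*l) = l - 5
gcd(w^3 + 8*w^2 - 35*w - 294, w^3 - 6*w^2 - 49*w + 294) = w^2 + w - 42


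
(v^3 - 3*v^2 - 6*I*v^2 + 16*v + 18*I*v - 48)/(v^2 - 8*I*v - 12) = (v^3 + v^2*(-3 - 6*I) + v*(16 + 18*I) - 48)/(v^2 - 8*I*v - 12)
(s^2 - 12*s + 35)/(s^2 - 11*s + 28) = (s - 5)/(s - 4)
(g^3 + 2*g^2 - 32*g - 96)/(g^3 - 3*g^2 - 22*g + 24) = (g + 4)/(g - 1)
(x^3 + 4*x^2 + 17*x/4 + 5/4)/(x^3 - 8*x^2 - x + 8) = (x^2 + 3*x + 5/4)/(x^2 - 9*x + 8)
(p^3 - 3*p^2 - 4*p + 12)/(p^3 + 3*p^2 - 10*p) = (p^2 - p - 6)/(p*(p + 5))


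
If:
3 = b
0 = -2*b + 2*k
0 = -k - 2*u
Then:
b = 3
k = 3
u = -3/2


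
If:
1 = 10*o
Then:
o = 1/10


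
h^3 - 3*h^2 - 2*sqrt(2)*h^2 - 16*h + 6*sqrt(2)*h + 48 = (h - 3)*(h - 4*sqrt(2))*(h + 2*sqrt(2))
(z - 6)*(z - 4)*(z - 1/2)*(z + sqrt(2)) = z^4 - 21*z^3/2 + sqrt(2)*z^3 - 21*sqrt(2)*z^2/2 + 29*z^2 - 12*z + 29*sqrt(2)*z - 12*sqrt(2)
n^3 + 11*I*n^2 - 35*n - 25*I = (n + I)*(n + 5*I)^2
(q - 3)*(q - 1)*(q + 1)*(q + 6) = q^4 + 3*q^3 - 19*q^2 - 3*q + 18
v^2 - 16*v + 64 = (v - 8)^2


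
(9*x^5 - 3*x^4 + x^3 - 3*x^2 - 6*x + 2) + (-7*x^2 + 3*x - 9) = 9*x^5 - 3*x^4 + x^3 - 10*x^2 - 3*x - 7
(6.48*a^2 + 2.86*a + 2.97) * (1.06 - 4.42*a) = -28.6416*a^3 - 5.7724*a^2 - 10.0958*a + 3.1482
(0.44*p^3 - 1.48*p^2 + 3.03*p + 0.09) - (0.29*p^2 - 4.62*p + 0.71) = 0.44*p^3 - 1.77*p^2 + 7.65*p - 0.62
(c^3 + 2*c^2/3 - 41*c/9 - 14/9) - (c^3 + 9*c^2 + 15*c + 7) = -25*c^2/3 - 176*c/9 - 77/9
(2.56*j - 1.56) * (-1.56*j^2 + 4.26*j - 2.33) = -3.9936*j^3 + 13.3392*j^2 - 12.6104*j + 3.6348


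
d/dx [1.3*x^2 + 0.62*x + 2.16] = 2.6*x + 0.62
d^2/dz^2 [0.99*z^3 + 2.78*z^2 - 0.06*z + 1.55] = 5.94*z + 5.56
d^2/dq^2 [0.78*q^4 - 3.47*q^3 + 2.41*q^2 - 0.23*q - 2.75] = 9.36*q^2 - 20.82*q + 4.82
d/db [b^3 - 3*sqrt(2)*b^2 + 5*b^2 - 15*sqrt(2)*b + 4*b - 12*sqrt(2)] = 3*b^2 - 6*sqrt(2)*b + 10*b - 15*sqrt(2) + 4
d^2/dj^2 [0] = 0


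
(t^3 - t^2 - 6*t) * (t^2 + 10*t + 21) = t^5 + 9*t^4 + 5*t^3 - 81*t^2 - 126*t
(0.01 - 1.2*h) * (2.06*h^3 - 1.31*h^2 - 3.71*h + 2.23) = -2.472*h^4 + 1.5926*h^3 + 4.4389*h^2 - 2.7131*h + 0.0223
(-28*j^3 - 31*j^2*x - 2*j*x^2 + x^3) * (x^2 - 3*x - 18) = -28*j^3*x^2 + 84*j^3*x + 504*j^3 - 31*j^2*x^3 + 93*j^2*x^2 + 558*j^2*x - 2*j*x^4 + 6*j*x^3 + 36*j*x^2 + x^5 - 3*x^4 - 18*x^3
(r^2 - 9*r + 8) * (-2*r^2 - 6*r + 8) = -2*r^4 + 12*r^3 + 46*r^2 - 120*r + 64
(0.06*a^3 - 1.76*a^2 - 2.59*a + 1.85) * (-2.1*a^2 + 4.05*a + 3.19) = -0.126*a^5 + 3.939*a^4 - 1.4976*a^3 - 19.9889*a^2 - 0.769600000000001*a + 5.9015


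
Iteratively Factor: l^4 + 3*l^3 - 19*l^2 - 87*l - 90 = (l + 3)*(l^3 - 19*l - 30) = (l + 3)^2*(l^2 - 3*l - 10) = (l - 5)*(l + 3)^2*(l + 2)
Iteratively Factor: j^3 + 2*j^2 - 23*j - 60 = (j - 5)*(j^2 + 7*j + 12) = (j - 5)*(j + 4)*(j + 3)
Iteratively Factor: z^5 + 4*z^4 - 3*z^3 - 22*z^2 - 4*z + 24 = (z - 1)*(z^4 + 5*z^3 + 2*z^2 - 20*z - 24) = (z - 1)*(z + 2)*(z^3 + 3*z^2 - 4*z - 12) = (z - 2)*(z - 1)*(z + 2)*(z^2 + 5*z + 6) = (z - 2)*(z - 1)*(z + 2)^2*(z + 3)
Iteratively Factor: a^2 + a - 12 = (a + 4)*(a - 3)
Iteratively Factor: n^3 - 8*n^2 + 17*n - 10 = (n - 1)*(n^2 - 7*n + 10) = (n - 5)*(n - 1)*(n - 2)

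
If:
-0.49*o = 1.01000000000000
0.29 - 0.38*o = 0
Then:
No Solution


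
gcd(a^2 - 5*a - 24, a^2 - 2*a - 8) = 1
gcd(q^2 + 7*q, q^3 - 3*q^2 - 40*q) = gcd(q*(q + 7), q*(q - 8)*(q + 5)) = q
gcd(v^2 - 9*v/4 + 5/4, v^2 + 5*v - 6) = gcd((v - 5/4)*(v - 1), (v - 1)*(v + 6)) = v - 1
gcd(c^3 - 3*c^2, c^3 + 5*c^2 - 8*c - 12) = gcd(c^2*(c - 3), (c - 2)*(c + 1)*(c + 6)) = 1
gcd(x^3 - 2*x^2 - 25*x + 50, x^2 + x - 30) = x - 5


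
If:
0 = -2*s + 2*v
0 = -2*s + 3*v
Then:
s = 0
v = 0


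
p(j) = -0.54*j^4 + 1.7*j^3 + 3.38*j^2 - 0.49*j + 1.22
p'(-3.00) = 83.45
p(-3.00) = -56.53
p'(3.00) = 7.37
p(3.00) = 32.33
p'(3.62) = -11.65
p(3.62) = 31.65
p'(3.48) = -6.23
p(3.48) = 32.90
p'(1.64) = 14.79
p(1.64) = 13.10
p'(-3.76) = 161.01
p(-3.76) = -147.45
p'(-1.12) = 1.37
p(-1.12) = 2.77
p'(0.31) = 2.03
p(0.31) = 1.44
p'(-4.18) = 218.12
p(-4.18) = -226.69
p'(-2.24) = 34.23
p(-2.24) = -13.43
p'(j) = -2.16*j^3 + 5.1*j^2 + 6.76*j - 0.49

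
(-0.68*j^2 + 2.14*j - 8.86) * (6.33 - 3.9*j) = 2.652*j^3 - 12.6504*j^2 + 48.1002*j - 56.0838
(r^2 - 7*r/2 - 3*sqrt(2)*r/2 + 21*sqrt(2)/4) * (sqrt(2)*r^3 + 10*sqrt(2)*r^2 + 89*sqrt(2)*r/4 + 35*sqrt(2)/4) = sqrt(2)*r^5 - 3*r^4 + 13*sqrt(2)*r^4/2 - 39*r^3/2 - 51*sqrt(2)*r^3/4 - 553*sqrt(2)*r^2/8 + 153*r^2/4 - 245*sqrt(2)*r/8 + 1659*r/8 + 735/8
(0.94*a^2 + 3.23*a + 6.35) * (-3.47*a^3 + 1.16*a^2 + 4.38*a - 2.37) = -3.2618*a^5 - 10.1177*a^4 - 14.1705*a^3 + 19.2856*a^2 + 20.1579*a - 15.0495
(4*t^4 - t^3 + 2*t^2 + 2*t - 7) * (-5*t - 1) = -20*t^5 + t^4 - 9*t^3 - 12*t^2 + 33*t + 7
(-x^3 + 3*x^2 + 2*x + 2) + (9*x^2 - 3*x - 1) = -x^3 + 12*x^2 - x + 1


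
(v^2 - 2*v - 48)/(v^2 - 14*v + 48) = (v + 6)/(v - 6)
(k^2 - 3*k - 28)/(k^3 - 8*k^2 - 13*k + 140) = 1/(k - 5)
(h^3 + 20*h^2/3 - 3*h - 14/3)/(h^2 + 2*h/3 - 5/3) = (3*h^2 + 23*h + 14)/(3*h + 5)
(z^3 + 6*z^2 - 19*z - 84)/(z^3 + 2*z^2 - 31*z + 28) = (z + 3)/(z - 1)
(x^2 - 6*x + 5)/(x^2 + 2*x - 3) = (x - 5)/(x + 3)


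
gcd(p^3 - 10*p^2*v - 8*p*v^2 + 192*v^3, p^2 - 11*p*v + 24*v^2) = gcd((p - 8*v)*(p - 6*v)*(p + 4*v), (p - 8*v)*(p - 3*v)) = p - 8*v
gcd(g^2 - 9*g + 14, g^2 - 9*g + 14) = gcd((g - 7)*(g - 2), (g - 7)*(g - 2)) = g^2 - 9*g + 14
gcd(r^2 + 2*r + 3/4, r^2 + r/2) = r + 1/2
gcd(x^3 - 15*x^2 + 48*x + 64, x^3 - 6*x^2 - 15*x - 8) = x^2 - 7*x - 8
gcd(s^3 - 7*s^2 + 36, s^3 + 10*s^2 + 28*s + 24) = s + 2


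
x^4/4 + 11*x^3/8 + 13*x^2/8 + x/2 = x*(x/4 + 1)*(x + 1/2)*(x + 1)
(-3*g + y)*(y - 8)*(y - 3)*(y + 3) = -3*g*y^3 + 24*g*y^2 + 27*g*y - 216*g + y^4 - 8*y^3 - 9*y^2 + 72*y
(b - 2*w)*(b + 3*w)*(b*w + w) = b^3*w + b^2*w^2 + b^2*w - 6*b*w^3 + b*w^2 - 6*w^3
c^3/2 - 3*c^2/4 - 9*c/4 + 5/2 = (c/2 + 1)*(c - 5/2)*(c - 1)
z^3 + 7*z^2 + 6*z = z*(z + 1)*(z + 6)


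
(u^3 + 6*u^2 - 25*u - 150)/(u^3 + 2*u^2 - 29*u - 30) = (u + 5)/(u + 1)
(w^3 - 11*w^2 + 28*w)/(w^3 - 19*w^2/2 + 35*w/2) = 2*(w - 4)/(2*w - 5)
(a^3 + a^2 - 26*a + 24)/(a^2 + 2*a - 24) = a - 1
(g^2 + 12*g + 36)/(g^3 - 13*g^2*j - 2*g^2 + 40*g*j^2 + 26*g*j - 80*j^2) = (g^2 + 12*g + 36)/(g^3 - 13*g^2*j - 2*g^2 + 40*g*j^2 + 26*g*j - 80*j^2)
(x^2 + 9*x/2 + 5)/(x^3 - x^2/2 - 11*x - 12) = (2*x + 5)/(2*x^2 - 5*x - 12)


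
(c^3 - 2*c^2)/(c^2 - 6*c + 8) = c^2/(c - 4)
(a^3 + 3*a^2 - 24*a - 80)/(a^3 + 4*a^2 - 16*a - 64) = (a - 5)/(a - 4)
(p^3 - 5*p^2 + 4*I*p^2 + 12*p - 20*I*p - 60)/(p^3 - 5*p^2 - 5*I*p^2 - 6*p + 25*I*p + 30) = (p + 6*I)/(p - 3*I)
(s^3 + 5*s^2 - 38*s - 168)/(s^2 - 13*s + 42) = (s^2 + 11*s + 28)/(s - 7)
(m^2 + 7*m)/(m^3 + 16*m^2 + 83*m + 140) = m/(m^2 + 9*m + 20)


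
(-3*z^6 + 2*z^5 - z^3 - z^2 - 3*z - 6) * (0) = 0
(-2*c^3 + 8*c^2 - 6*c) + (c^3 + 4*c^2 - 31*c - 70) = -c^3 + 12*c^2 - 37*c - 70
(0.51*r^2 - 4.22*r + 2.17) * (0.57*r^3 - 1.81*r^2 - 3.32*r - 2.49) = 0.2907*r^5 - 3.3285*r^4 + 7.1819*r^3 + 8.8128*r^2 + 3.3034*r - 5.4033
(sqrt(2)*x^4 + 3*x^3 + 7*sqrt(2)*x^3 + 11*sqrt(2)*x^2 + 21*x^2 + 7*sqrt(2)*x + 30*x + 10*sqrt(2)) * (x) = sqrt(2)*x^5 + 3*x^4 + 7*sqrt(2)*x^4 + 11*sqrt(2)*x^3 + 21*x^3 + 7*sqrt(2)*x^2 + 30*x^2 + 10*sqrt(2)*x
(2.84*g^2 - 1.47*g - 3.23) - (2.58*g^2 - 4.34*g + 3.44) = 0.26*g^2 + 2.87*g - 6.67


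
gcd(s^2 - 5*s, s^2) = s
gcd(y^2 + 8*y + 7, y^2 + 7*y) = y + 7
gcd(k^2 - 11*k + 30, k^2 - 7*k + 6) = k - 6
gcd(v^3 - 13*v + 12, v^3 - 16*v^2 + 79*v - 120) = v - 3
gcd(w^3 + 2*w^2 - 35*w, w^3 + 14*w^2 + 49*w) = w^2 + 7*w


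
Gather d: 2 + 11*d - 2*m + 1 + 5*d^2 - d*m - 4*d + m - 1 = 5*d^2 + d*(7 - m) - m + 2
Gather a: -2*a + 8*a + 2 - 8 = 6*a - 6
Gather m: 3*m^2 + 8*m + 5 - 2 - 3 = 3*m^2 + 8*m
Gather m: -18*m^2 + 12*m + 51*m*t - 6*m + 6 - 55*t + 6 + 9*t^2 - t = -18*m^2 + m*(51*t + 6) + 9*t^2 - 56*t + 12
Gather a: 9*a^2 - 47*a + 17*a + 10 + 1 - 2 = 9*a^2 - 30*a + 9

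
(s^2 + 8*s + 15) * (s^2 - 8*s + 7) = s^4 - 42*s^2 - 64*s + 105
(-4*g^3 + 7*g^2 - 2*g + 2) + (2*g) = -4*g^3 + 7*g^2 + 2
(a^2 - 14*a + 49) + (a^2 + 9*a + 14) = 2*a^2 - 5*a + 63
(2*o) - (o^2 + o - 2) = -o^2 + o + 2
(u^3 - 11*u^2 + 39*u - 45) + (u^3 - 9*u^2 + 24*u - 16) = 2*u^3 - 20*u^2 + 63*u - 61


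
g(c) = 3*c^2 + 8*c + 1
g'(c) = 6*c + 8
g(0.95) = 11.31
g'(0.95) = 13.70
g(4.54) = 99.15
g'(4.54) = 35.24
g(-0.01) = 0.92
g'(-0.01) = 7.94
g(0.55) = 6.31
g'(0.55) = 11.30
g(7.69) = 239.93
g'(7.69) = 54.14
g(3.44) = 64.02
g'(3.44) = 28.64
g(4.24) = 88.85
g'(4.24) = 33.44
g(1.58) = 21.13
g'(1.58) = 17.48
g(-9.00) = 172.00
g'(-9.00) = -46.00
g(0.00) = 1.00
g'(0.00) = 8.00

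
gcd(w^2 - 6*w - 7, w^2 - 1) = w + 1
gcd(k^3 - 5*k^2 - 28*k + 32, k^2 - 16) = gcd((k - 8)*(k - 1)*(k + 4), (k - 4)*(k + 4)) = k + 4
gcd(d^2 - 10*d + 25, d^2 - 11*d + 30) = d - 5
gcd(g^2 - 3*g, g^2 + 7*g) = g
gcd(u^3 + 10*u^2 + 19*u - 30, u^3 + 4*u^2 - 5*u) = u^2 + 4*u - 5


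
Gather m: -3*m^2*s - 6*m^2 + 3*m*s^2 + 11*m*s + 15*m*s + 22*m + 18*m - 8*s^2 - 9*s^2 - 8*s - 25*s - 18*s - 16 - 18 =m^2*(-3*s - 6) + m*(3*s^2 + 26*s + 40) - 17*s^2 - 51*s - 34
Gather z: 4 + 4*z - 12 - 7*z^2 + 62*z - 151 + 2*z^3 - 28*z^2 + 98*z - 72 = 2*z^3 - 35*z^2 + 164*z - 231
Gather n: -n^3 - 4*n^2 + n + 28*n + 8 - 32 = -n^3 - 4*n^2 + 29*n - 24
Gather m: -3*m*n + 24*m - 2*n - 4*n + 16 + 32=m*(24 - 3*n) - 6*n + 48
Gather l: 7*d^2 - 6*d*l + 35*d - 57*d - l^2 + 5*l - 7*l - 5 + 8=7*d^2 - 22*d - l^2 + l*(-6*d - 2) + 3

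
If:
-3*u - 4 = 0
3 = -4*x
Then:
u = -4/3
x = -3/4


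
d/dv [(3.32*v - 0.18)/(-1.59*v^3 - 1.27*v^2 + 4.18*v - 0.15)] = (10.5576*v^3 + 3.3578*v^2 - 0.4572*v + 0.2544)/(2.5281*v^6 + 4.0386*v^5 - 11.6795*v^4 - 10.1402*v^3 + 17.8534*v^2 - 1.254*v + 0.0225)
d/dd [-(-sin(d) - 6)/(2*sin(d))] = -3*cos(d)/sin(d)^2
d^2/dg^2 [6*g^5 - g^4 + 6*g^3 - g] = 12*g*(10*g^2 - g + 3)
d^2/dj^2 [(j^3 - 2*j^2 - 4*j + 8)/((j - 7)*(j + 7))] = 90*(j^3 - 6*j^2 + 147*j - 98)/(j^6 - 147*j^4 + 7203*j^2 - 117649)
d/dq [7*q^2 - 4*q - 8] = 14*q - 4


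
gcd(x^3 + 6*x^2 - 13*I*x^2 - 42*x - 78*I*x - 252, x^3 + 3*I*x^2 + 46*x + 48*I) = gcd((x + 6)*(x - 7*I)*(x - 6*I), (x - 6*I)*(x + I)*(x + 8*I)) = x - 6*I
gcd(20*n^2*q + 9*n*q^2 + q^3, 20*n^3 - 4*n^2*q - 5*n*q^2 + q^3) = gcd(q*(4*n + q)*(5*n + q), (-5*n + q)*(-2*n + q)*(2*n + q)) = 1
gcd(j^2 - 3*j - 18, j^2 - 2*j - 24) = j - 6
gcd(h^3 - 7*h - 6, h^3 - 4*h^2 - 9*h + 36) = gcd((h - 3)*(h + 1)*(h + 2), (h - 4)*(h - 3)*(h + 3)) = h - 3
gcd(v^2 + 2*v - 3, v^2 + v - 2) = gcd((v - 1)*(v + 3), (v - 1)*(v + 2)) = v - 1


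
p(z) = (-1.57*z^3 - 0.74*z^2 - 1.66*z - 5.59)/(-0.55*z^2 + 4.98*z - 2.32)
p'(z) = (1.1*z - 4.98)*(-1.57*z^3 - 0.74*z^2 - 1.66*z - 5.59)/(-0.55*z^2 + 4.98*z - 2.32)^2 + (-4.71*z^2 - 1.48*z - 1.66)/(-0.55*z^2 + 4.98*z - 2.32)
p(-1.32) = 0.11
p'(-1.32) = 0.87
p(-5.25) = -4.81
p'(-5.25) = 1.65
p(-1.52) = -0.07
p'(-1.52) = 0.88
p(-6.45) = -6.90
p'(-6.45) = 1.83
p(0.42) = 20.08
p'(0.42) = 288.33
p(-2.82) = -1.37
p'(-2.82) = 1.15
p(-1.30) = 0.13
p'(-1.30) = 0.88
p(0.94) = -4.86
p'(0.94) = 6.37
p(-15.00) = -25.66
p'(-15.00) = 2.43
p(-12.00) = -18.55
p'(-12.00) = 2.30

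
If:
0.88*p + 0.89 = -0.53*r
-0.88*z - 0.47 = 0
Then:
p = -0.602272727272727*r - 1.01136363636364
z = -0.53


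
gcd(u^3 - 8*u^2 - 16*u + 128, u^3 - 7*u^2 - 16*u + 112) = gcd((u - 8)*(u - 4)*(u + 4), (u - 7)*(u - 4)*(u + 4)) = u^2 - 16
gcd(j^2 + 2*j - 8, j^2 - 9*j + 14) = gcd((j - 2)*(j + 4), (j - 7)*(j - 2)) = j - 2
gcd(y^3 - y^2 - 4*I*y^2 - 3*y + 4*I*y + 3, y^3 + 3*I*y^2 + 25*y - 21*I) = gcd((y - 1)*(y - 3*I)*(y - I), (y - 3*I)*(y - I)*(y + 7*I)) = y^2 - 4*I*y - 3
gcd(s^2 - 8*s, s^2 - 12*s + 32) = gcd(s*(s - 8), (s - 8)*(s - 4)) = s - 8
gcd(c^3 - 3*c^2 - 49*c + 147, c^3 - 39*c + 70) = c + 7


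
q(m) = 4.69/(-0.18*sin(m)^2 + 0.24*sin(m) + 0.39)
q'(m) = 4.69*(0.36*sin(m)*cos(m) - 0.24*cos(m))/(-0.18*sin(m)^2 + 0.24*sin(m) + 0.39)^2 = (1.6884*sin(m) - 1.1256)*cos(m)/(-0.18*sin(m)^2 + 0.24*sin(m) + 0.39)^2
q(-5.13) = 10.22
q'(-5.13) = 0.80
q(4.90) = -240.18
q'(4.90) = -1361.96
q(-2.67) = 19.24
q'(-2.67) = 28.36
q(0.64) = 10.00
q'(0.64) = -0.43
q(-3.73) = 10.03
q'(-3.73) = 0.72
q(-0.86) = 44.78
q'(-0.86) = -143.04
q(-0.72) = 30.56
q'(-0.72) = -71.45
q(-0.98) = 70.49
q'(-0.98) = -318.11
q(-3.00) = 13.30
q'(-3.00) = 10.86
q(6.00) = 15.18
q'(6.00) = -16.08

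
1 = 1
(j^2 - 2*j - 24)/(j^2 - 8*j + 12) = (j + 4)/(j - 2)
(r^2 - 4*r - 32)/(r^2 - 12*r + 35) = (r^2 - 4*r - 32)/(r^2 - 12*r + 35)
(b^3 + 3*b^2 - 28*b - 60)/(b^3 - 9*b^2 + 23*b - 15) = (b^2 + 8*b + 12)/(b^2 - 4*b + 3)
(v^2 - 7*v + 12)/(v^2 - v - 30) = (-v^2 + 7*v - 12)/(-v^2 + v + 30)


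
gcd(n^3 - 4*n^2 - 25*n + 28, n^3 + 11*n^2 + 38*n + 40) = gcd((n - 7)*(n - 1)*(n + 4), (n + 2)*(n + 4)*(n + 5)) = n + 4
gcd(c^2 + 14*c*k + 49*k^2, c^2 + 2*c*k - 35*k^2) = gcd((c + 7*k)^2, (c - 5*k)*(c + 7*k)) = c + 7*k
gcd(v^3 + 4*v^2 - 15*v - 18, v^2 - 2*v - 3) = v^2 - 2*v - 3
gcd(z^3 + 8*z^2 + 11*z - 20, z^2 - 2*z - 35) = z + 5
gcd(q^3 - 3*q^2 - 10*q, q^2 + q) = q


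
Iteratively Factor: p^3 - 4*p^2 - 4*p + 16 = (p - 2)*(p^2 - 2*p - 8) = (p - 2)*(p + 2)*(p - 4)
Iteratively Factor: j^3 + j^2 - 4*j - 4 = (j + 1)*(j^2 - 4) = (j - 2)*(j + 1)*(j + 2)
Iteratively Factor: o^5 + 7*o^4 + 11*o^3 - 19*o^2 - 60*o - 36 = (o + 3)*(o^4 + 4*o^3 - o^2 - 16*o - 12) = (o + 3)^2*(o^3 + o^2 - 4*o - 4) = (o - 2)*(o + 3)^2*(o^2 + 3*o + 2) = (o - 2)*(o + 1)*(o + 3)^2*(o + 2)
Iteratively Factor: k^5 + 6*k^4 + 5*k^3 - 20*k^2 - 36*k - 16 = (k + 2)*(k^4 + 4*k^3 - 3*k^2 - 14*k - 8) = (k + 1)*(k + 2)*(k^3 + 3*k^2 - 6*k - 8) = (k - 2)*(k + 1)*(k + 2)*(k^2 + 5*k + 4) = (k - 2)*(k + 1)*(k + 2)*(k + 4)*(k + 1)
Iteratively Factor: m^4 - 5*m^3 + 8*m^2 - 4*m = (m - 2)*(m^3 - 3*m^2 + 2*m) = (m - 2)*(m - 1)*(m^2 - 2*m) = m*(m - 2)*(m - 1)*(m - 2)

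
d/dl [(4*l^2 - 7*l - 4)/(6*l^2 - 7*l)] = 2*(7*l^2 + 24*l - 14)/(l^2*(36*l^2 - 84*l + 49))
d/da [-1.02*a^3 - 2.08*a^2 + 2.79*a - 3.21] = -3.06*a^2 - 4.16*a + 2.79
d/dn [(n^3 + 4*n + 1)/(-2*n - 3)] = (-4*n^3 - 9*n^2 - 10)/(4*n^2 + 12*n + 9)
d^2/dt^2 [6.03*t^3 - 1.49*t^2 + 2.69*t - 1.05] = 36.18*t - 2.98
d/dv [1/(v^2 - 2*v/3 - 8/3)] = 6*(1 - 3*v)/(-3*v^2 + 2*v + 8)^2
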